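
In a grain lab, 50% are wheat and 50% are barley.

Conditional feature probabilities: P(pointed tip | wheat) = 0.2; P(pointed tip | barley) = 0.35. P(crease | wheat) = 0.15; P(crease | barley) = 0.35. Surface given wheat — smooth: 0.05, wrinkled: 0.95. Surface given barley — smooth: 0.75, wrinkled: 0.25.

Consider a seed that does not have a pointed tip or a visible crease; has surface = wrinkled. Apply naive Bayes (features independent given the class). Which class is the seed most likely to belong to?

wheat: 0.5 × (1−0.2) × (1−0.15) × 0.95 = 0.323
barley: 0.5 × (1−0.35) × (1−0.35) × 0.25 = 0.0528125
Highest score → wheat.

wheat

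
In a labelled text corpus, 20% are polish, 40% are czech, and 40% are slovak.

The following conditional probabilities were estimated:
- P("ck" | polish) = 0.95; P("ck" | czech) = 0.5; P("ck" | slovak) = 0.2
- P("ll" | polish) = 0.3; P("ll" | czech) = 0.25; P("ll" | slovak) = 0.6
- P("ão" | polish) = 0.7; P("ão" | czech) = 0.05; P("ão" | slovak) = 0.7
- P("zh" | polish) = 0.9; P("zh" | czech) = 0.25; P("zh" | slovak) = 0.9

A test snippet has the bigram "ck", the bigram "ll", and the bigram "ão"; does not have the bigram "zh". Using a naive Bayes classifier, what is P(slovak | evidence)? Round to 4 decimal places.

polish: 0.2 × 0.95 × 0.3 × 0.7 × (1−0.9) = 0.00399
czech: 0.4 × 0.5 × 0.25 × 0.05 × (1−0.25) = 0.001875
slovak: 0.4 × 0.2 × 0.6 × 0.7 × (1−0.9) = 0.00336
P(slovak | x) = 0.00336 / 0.009225 ≈ 0.3642

0.3642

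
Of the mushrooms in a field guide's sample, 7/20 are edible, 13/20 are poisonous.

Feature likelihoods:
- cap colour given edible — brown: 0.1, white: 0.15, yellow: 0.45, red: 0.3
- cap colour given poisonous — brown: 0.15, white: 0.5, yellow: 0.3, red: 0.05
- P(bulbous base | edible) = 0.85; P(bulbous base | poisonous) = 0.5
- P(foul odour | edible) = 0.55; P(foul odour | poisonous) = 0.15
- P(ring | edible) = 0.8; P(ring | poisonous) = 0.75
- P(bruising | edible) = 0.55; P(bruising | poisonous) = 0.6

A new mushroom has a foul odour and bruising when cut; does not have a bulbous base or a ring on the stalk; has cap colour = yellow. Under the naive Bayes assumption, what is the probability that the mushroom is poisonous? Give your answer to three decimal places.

0.605

edible: 0.35 × 0.45 × (1−0.85) × 0.55 × (1−0.8) × 0.55 = 0.0014293125
poisonous: 0.65 × 0.3 × (1−0.5) × 0.15 × (1−0.75) × 0.6 = 0.00219375
P(poisonous | x) = 0.00219375 / 0.0036230625 ≈ 0.605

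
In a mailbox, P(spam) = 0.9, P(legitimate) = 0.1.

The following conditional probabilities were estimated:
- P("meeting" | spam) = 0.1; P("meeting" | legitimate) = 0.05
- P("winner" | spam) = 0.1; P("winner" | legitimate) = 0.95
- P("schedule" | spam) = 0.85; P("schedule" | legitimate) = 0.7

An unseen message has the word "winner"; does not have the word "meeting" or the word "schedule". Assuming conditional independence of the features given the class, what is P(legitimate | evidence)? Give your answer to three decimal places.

spam: 0.9 × (1−0.1) × 0.1 × (1−0.85) = 0.01215
legitimate: 0.1 × (1−0.05) × 0.95 × (1−0.7) = 0.027075
P(legitimate | x) = 0.027075 / 0.039225 ≈ 0.690

0.690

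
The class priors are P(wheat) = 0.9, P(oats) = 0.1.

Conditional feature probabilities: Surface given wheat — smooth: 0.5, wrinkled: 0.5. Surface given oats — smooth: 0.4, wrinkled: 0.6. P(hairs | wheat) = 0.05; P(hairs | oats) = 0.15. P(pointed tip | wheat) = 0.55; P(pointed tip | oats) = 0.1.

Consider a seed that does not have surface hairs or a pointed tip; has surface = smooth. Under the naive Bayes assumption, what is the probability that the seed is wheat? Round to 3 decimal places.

wheat: 0.9 × 0.5 × (1−0.05) × (1−0.55) = 0.192375
oats: 0.1 × 0.4 × (1−0.15) × (1−0.1) = 0.0306
P(wheat | x) = 0.192375 / 0.222975 ≈ 0.863

0.863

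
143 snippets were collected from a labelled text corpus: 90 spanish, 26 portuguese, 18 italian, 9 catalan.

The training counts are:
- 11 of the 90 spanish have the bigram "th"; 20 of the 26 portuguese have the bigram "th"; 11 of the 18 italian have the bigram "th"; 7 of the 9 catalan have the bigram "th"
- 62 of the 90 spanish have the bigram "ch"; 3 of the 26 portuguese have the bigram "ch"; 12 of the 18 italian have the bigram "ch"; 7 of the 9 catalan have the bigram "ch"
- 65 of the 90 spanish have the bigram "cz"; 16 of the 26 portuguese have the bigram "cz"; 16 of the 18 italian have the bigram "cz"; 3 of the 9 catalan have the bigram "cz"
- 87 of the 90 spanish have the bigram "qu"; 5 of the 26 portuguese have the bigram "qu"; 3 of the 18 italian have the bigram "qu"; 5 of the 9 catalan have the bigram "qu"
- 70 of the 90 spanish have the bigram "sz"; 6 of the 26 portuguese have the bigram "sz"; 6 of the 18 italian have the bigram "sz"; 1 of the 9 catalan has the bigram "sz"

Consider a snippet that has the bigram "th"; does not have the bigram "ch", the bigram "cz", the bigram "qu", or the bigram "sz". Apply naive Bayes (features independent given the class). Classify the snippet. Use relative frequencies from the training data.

spanish: (90/143) × (11/90) × (28/90) × (25/90) × (3/90) × (20/90) ≈ 0.000049242
portuguese: (26/143) × (20/26) × (23/26) × (10/26) × (21/26) × (20/26) ≈ 0.029565
italian: (18/143) × (11/18) × (6/18) × (2/18) × (15/18) × (12/18) ≈ 0.00158278
catalan: (9/143) × (7/9) × (2/9) × (6/9) × (4/9) × (8/9) ≈ 0.00286499
Highest score → portuguese.

portuguese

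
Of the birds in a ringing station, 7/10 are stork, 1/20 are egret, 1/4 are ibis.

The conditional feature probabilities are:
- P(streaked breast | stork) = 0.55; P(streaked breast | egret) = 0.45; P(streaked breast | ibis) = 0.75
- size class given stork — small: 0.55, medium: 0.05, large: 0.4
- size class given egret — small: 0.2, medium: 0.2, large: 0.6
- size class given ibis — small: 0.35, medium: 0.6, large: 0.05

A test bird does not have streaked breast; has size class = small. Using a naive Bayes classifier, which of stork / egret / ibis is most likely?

stork: 0.7 × (1−0.55) × 0.55 = 0.17325
egret: 0.05 × (1−0.45) × 0.2 = 0.0055
ibis: 0.25 × (1−0.75) × 0.35 = 0.021875
Highest score → stork.

stork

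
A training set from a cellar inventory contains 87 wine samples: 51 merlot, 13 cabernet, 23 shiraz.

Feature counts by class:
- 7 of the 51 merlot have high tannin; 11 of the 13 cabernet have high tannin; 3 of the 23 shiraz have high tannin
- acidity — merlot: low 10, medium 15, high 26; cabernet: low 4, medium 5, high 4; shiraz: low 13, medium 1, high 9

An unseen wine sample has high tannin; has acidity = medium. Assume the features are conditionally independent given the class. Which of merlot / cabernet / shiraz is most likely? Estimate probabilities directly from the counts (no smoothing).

cabernet

merlot: (51/87) × (7/51) × (15/51) ≈ 0.0236646
cabernet: (13/87) × (11/13) × (5/13) ≈ 0.0486295
shiraz: (23/87) × (3/23) × (1/23) ≈ 0.00149925
Highest score → cabernet.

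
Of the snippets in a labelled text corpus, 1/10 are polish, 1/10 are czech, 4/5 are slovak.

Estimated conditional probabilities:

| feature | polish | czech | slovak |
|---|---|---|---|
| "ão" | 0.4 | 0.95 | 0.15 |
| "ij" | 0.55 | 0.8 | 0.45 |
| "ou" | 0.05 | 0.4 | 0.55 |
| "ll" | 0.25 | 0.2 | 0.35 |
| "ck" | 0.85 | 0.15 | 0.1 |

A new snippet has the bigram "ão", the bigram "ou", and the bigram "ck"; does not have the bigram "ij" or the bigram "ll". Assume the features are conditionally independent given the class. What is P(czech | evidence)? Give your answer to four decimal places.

polish: 0.1 × 0.4 × (1−0.55) × 0.05 × (1−0.25) × 0.85 = 0.00057375
czech: 0.1 × 0.95 × (1−0.8) × 0.4 × (1−0.2) × 0.15 = 0.000912
slovak: 0.8 × 0.15 × (1−0.45) × 0.55 × (1−0.35) × 0.1 = 0.0023595
P(czech | x) = 0.000912 / 0.00384525 ≈ 0.2372

0.2372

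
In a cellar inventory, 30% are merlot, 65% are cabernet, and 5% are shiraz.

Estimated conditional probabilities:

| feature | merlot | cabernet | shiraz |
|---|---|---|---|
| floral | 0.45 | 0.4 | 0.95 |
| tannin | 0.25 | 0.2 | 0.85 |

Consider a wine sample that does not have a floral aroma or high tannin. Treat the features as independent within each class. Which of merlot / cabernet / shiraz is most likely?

cabernet

merlot: 0.3 × (1−0.45) × (1−0.25) = 0.12375
cabernet: 0.65 × (1−0.4) × (1−0.2) = 0.312
shiraz: 0.05 × (1−0.95) × (1−0.85) = 0.000375
Highest score → cabernet.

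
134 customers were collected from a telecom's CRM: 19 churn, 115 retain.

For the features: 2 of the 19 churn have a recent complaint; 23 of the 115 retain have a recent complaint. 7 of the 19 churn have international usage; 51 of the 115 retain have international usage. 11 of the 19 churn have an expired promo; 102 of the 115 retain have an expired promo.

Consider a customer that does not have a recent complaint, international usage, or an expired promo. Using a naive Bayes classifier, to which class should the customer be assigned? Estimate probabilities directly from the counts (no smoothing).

churn: (19/134) × (17/19) × (12/19) × (8/19) ≈ 0.0337371
retain: (115/134) × (92/115) × (64/115) × (13/115) ≈ 0.0431927
Highest score → retain.

retain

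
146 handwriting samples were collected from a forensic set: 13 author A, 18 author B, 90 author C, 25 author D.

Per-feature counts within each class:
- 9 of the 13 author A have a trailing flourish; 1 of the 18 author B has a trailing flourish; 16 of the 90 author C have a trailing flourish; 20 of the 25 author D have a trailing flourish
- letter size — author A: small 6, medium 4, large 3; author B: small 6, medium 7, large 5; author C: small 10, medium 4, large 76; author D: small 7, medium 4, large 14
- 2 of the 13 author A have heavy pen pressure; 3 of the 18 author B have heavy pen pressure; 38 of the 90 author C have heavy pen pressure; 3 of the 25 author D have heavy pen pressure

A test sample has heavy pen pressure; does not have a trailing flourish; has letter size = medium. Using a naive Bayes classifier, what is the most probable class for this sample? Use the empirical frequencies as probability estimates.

author A: (13/146) × (4/13) × (4/13) × (2/13) ≈ 0.00129691
author B: (18/146) × (17/18) × (7/18) × (3/18) ≈ 0.00754693
author C: (90/146) × (74/90) × (4/90) × (38/90) ≈ 0.00951125
author D: (25/146) × (5/25) × (4/25) × (3/25) ≈ 0.000657534
Highest score → author C.

author C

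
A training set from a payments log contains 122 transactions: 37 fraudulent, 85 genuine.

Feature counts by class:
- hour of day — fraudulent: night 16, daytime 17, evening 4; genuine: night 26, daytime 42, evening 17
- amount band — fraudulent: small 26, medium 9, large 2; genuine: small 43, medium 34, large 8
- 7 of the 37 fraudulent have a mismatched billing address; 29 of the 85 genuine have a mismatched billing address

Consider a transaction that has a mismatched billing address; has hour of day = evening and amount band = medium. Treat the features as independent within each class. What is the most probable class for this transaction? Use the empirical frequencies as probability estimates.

genuine

fraudulent: (37/122) × (4/37) × (9/37) × (7/37) ≈ 0.00150882
genuine: (85/122) × (17/85) × (34/85) × (29/85) ≈ 0.0190164
Highest score → genuine.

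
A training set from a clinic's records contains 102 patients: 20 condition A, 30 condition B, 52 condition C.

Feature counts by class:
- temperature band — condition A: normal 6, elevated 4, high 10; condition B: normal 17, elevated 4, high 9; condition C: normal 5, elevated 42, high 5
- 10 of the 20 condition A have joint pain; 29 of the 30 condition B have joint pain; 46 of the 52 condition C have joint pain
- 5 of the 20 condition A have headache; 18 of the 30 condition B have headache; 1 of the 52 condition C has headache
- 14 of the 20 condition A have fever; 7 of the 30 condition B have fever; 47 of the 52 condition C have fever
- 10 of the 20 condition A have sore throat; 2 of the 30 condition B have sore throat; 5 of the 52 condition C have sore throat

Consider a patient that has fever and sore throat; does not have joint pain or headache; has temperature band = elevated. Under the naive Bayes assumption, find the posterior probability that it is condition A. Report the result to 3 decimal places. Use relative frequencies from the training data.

condition A: (20/102) × (4/20) × (10/20) × (15/20) × (14/20) × (10/20) ≈ 0.00514706
condition B: (30/102) × (4/30) × (1/30) × (12/30) × (7/30) × (2/30) ≈ 0.00000813362
condition C: (52/102) × (42/52) × (6/52) × (51/52) × (47/52) × (5/52) ≈ 0.00404972
P(condition A | x) = 0.00514706 / 0.00920491362 ≈ 0.559

0.559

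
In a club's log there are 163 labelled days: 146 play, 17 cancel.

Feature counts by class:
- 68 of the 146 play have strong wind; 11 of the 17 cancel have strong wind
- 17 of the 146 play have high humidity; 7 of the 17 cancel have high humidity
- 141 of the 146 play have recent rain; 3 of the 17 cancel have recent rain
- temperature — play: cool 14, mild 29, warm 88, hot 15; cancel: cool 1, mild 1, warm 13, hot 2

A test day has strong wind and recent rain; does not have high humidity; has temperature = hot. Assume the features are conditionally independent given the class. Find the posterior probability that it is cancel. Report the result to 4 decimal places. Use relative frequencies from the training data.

play: (146/163) × (68/146) × (129/146) × (141/146) × (15/146) ≈ 0.0365732
cancel: (17/163) × (11/17) × (10/17) × (3/17) × (2/17) ≈ 0.000824156
P(cancel | x) = 0.000824156 / 0.037397356 ≈ 0.0220

0.0220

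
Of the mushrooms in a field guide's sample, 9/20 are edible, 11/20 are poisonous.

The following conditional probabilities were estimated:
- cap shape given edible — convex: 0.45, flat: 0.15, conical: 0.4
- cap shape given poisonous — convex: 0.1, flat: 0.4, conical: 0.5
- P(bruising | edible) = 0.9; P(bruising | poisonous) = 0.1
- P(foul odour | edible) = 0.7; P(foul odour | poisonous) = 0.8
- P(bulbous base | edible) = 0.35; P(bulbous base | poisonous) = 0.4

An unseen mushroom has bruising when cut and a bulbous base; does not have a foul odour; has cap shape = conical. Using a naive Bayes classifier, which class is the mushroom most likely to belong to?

edible: 0.45 × 0.4 × 0.9 × (1−0.7) × 0.35 = 0.01701
poisonous: 0.55 × 0.5 × 0.1 × (1−0.8) × 0.4 = 0.0022
Highest score → edible.

edible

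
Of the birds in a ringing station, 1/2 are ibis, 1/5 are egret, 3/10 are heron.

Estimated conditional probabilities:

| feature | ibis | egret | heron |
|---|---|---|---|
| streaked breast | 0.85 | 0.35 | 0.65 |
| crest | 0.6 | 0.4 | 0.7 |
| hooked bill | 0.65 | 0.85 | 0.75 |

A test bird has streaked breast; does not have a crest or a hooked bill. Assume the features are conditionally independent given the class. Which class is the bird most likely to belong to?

ibis: 0.5 × 0.85 × (1−0.6) × (1−0.65) = 0.0595
egret: 0.2 × 0.35 × (1−0.4) × (1−0.85) = 0.0063
heron: 0.3 × 0.65 × (1−0.7) × (1−0.75) = 0.014625
Highest score → ibis.

ibis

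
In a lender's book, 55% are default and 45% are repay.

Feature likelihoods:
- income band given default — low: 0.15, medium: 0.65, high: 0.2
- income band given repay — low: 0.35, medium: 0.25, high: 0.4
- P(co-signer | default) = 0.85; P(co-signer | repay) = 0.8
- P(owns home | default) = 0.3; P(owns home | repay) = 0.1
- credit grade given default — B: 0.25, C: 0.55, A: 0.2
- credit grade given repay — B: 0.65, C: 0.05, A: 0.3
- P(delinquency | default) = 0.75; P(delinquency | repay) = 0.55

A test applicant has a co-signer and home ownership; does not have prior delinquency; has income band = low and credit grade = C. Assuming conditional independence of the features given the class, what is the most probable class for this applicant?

default: 0.55 × 0.15 × 0.85 × 0.3 × 0.55 × (1−0.75) = 0.00289265625
repay: 0.45 × 0.35 × 0.8 × 0.1 × 0.05 × (1−0.55) = 0.0002835
Highest score → default.

default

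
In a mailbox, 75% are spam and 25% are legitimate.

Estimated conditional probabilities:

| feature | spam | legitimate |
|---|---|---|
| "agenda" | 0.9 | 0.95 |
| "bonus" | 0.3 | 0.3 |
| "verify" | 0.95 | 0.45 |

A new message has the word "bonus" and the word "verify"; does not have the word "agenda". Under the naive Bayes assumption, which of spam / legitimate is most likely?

spam

spam: 0.75 × (1−0.9) × 0.3 × 0.95 = 0.021375
legitimate: 0.25 × (1−0.95) × 0.3 × 0.45 = 0.0016875
Highest score → spam.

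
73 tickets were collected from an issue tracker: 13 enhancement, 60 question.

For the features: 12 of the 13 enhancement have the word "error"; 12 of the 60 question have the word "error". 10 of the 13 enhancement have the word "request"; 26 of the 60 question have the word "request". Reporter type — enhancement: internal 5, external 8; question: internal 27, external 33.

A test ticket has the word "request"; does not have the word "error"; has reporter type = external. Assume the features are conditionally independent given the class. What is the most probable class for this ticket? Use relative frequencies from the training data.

enhancement: (13/73) × (1/13) × (10/13) × (8/13) ≈ 0.00648456
question: (60/73) × (48/60) × (26/60) × (33/60) ≈ 0.156712
Highest score → question.

question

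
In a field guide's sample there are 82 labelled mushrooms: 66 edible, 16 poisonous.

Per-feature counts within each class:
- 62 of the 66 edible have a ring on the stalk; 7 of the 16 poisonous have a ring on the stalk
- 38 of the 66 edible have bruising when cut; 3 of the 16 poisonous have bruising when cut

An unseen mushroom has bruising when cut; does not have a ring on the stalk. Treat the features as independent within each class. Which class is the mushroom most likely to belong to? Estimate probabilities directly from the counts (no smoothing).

edible

edible: (66/82) × (4/66) × (38/66) ≈ 0.0280857
poisonous: (16/82) × (9/16) × (3/16) ≈ 0.0205793
Highest score → edible.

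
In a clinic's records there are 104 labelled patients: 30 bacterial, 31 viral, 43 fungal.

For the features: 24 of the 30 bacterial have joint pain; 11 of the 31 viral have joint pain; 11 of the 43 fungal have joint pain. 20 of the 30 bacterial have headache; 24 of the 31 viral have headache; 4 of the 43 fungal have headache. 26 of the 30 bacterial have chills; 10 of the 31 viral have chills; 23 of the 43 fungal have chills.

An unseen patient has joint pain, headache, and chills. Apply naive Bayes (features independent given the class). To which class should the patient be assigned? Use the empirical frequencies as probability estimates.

bacterial

bacterial: (30/104) × (24/30) × (20/30) × (26/30) ≈ 0.133333
viral: (31/104) × (11/31) × (24/31) × (10/31) ≈ 0.0264148
fungal: (43/104) × (11/43) × (4/43) × (23/43) ≈ 0.00526272
Highest score → bacterial.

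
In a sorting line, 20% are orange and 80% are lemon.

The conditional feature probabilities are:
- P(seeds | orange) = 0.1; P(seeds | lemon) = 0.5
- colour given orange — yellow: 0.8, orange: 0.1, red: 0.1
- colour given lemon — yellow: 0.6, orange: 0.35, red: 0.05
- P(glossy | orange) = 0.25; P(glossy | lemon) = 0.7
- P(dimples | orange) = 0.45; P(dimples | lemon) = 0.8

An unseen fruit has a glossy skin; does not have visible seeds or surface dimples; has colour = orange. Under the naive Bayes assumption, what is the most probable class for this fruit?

orange: 0.2 × (1−0.1) × 0.1 × 0.25 × (1−0.45) = 0.002475
lemon: 0.8 × (1−0.5) × 0.35 × 0.7 × (1−0.8) = 0.0196
Highest score → lemon.

lemon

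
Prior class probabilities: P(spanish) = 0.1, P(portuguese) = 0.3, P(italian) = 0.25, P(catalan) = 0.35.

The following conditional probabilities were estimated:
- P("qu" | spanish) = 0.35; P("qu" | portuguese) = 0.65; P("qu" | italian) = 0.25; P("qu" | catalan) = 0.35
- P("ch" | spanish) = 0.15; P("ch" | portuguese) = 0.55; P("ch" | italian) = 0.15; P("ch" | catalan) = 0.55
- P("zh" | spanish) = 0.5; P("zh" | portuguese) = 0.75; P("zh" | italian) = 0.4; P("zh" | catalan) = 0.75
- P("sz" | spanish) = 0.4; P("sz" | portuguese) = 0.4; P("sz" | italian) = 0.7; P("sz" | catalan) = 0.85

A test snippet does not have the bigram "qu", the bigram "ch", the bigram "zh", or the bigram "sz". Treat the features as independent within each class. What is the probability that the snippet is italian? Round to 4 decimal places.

0.5106

spanish: 0.1 × (1−0.35) × (1−0.15) × (1−0.5) × (1−0.4) = 0.016575
portuguese: 0.3 × (1−0.65) × (1−0.55) × (1−0.75) × (1−0.4) = 0.0070875
italian: 0.25 × (1−0.25) × (1−0.15) × (1−0.4) × (1−0.7) = 0.0286875
catalan: 0.35 × (1−0.35) × (1−0.55) × (1−0.75) × (1−0.85) = 0.0038390625
P(italian | x) = 0.0286875 / 0.0561890625 ≈ 0.5106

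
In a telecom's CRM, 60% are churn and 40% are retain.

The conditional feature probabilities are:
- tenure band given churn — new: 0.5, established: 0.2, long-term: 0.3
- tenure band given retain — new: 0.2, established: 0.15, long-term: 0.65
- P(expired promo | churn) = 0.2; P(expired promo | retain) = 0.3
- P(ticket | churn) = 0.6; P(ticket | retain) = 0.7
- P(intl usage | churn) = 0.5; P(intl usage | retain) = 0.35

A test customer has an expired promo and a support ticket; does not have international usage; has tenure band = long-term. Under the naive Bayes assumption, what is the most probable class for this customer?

retain

churn: 0.6 × 0.3 × 0.2 × 0.6 × (1−0.5) = 0.0108
retain: 0.4 × 0.65 × 0.3 × 0.7 × (1−0.35) = 0.03549
Highest score → retain.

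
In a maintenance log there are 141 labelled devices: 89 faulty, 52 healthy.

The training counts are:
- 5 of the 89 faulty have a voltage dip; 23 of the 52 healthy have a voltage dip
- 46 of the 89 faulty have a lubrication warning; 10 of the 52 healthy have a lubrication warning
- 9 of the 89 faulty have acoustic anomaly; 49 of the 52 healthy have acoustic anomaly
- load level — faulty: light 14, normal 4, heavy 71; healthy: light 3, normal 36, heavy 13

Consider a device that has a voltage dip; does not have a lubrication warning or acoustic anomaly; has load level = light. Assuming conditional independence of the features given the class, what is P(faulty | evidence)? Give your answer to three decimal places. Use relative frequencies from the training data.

faulty: (89/141) × (5/89) × (43/89) × (80/89) × (14/89) ≈ 0.00242252
healthy: (52/141) × (23/52) × (42/52) × (3/52) × (3/52) ≈ 0.000438521
P(faulty | x) = 0.00242252 / 0.002861041 ≈ 0.847

0.847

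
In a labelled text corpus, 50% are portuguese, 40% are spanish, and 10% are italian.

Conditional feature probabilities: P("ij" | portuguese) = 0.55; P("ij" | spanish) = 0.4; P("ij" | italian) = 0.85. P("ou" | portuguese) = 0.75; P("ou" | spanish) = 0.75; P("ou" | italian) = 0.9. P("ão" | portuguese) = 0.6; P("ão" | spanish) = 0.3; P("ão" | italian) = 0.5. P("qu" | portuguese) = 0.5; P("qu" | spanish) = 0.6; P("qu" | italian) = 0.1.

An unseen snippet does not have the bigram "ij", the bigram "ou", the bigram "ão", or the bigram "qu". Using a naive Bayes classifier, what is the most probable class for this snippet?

spanish

portuguese: 0.5 × (1−0.55) × (1−0.75) × (1−0.6) × (1−0.5) = 0.01125
spanish: 0.4 × (1−0.4) × (1−0.75) × (1−0.3) × (1−0.6) = 0.0168
italian: 0.1 × (1−0.85) × (1−0.9) × (1−0.5) × (1−0.1) = 0.000675
Highest score → spanish.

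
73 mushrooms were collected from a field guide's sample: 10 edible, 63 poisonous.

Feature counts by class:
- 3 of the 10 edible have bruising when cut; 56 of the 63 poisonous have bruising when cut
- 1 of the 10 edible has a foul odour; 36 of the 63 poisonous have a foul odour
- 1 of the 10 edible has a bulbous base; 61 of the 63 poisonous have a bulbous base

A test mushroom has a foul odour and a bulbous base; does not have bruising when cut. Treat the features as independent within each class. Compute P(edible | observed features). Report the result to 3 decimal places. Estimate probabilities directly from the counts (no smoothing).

0.018

edible: (10/73) × (7/10) × (1/10) × (1/10) ≈ 0.000958904
poisonous: (63/73) × (7/63) × (36/63) × (61/63) ≈ 0.053055
P(edible | x) = 0.000958904 / 0.054013904 ≈ 0.018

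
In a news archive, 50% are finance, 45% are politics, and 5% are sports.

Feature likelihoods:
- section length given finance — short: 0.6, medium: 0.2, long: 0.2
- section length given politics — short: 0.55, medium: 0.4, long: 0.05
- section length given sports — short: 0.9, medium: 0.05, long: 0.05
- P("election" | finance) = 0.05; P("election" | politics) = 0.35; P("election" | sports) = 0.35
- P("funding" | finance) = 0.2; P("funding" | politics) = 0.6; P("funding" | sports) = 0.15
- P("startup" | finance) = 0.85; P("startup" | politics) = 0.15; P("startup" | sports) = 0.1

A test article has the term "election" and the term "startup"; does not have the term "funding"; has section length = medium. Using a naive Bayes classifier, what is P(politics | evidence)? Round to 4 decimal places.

0.5211

finance: 0.5 × 0.2 × 0.05 × (1−0.2) × 0.85 = 0.0034
politics: 0.45 × 0.4 × 0.35 × (1−0.6) × 0.15 = 0.00378
sports: 0.05 × 0.05 × 0.35 × (1−0.15) × 0.1 = 0.000074375
P(politics | x) = 0.00378 / 0.007254375 ≈ 0.5211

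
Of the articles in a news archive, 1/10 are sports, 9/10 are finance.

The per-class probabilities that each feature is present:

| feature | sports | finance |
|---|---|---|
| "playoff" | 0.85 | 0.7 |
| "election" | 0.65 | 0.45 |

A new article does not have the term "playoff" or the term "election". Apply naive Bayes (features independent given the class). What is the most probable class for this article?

sports: 0.1 × (1−0.85) × (1−0.65) = 0.00525
finance: 0.9 × (1−0.7) × (1−0.45) = 0.1485
Highest score → finance.

finance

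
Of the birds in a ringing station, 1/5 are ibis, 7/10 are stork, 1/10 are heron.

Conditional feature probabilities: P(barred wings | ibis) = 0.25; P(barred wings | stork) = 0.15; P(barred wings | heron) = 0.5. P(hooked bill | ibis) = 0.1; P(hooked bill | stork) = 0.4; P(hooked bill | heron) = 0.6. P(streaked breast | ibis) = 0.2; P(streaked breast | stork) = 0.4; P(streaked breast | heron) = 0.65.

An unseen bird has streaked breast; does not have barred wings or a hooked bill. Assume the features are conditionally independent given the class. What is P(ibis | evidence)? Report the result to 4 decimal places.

ibis: 0.2 × (1−0.25) × (1−0.1) × 0.2 = 0.027
stork: 0.7 × (1−0.15) × (1−0.4) × 0.4 = 0.1428
heron: 0.1 × (1−0.5) × (1−0.6) × 0.65 = 0.013
P(ibis | x) = 0.027 / 0.1828 ≈ 0.1477

0.1477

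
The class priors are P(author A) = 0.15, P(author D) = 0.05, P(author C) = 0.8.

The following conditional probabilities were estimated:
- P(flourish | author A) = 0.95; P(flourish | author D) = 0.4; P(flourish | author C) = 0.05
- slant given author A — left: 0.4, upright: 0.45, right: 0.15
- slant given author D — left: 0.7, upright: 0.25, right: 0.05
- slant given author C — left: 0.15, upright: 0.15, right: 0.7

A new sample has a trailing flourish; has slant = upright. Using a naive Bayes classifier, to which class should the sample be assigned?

author A: 0.15 × 0.95 × 0.45 = 0.064125
author D: 0.05 × 0.4 × 0.25 = 0.005
author C: 0.8 × 0.05 × 0.15 = 0.006
Highest score → author A.

author A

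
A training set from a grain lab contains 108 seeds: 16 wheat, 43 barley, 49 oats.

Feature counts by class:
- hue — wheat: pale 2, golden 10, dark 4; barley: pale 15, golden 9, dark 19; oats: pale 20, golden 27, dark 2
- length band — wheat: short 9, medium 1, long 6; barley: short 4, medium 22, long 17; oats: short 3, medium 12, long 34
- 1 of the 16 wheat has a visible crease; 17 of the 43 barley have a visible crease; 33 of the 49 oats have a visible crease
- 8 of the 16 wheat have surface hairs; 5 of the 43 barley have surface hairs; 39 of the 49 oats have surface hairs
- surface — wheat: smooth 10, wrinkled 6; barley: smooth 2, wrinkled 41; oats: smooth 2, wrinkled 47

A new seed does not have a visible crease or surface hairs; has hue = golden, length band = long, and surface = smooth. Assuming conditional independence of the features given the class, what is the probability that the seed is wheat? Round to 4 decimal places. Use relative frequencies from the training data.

wheat: (16/108) × (10/16) × (6/16) × (15/16) × (8/16) × (10/16) ≈ 0.0101725
barley: (43/108) × (9/43) × (17/43) × (26/43) × (38/43) × (2/43) ≈ 0.000818806
oats: (49/108) × (27/49) × (34/49) × (16/49) × (10/49) × (2/49) ≈ 0.000471829
P(wheat | x) = 0.0101725 / 0.011463135 ≈ 0.8874

0.8874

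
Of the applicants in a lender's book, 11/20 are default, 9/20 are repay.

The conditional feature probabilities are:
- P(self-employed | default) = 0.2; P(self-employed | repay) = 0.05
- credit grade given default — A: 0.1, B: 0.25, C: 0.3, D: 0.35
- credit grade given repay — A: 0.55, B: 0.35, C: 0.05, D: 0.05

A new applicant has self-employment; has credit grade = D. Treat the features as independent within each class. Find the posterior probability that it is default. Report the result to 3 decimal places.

default: 0.55 × 0.2 × 0.35 = 0.0385
repay: 0.45 × 0.05 × 0.05 = 0.001125
P(default | x) = 0.0385 / 0.039625 ≈ 0.972

0.972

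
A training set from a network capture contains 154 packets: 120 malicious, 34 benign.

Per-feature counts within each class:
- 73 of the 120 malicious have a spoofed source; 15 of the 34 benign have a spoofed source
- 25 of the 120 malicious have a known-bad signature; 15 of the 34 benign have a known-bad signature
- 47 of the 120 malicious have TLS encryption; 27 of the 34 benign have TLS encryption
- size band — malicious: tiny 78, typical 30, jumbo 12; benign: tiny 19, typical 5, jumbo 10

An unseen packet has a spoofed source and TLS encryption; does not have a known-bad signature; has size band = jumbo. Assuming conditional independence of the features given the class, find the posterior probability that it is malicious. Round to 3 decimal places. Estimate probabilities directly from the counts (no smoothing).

0.536

malicious: (120/154) × (73/120) × (95/120) × (47/120) × (12/120) ≈ 0.0146981
benign: (34/154) × (15/34) × (19/34) × (27/34) × (10/34) ≈ 0.0127131
P(malicious | x) = 0.0146981 / 0.0274112 ≈ 0.536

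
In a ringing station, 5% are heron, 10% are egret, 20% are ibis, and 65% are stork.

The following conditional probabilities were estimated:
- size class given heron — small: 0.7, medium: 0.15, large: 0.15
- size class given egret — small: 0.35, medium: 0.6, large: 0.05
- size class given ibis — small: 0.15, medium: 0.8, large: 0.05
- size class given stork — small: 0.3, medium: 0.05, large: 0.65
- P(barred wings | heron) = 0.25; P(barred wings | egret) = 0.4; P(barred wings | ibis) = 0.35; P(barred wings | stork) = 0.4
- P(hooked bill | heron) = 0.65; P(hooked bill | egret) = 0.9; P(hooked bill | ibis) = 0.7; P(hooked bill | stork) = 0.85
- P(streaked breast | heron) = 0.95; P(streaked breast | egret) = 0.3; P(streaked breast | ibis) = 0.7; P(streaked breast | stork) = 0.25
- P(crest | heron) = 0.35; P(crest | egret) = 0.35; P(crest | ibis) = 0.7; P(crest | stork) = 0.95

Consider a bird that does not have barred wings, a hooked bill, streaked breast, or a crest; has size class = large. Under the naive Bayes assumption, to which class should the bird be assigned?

heron: 0.05 × 0.15 × (1−0.25) × (1−0.65) × (1−0.95) × (1−0.35) = 0.000063984375
egret: 0.1 × 0.05 × (1−0.4) × (1−0.9) × (1−0.3) × (1−0.35) = 0.0001365
ibis: 0.2 × 0.05 × (1−0.35) × (1−0.7) × (1−0.7) × (1−0.7) = 0.0001755
stork: 0.65 × 0.65 × (1−0.4) × (1−0.85) × (1−0.25) × (1−0.95) = 0.0014259375
Highest score → stork.

stork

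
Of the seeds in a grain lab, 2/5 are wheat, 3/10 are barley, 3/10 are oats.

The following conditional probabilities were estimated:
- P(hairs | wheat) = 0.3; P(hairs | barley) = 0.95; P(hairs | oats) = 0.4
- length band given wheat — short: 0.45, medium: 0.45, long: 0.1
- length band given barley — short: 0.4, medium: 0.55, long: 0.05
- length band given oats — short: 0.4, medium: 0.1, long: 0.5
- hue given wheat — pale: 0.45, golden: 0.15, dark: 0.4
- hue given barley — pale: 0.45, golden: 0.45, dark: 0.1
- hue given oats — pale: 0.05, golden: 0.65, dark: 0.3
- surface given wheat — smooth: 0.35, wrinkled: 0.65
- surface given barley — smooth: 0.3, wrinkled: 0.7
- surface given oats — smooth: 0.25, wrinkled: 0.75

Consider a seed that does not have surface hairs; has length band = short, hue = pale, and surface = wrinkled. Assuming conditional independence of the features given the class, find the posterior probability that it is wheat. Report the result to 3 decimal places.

wheat: 0.4 × (1−0.3) × 0.45 × 0.45 × 0.65 = 0.036855
barley: 0.3 × (1−0.95) × 0.4 × 0.45 × 0.7 = 0.00189
oats: 0.3 × (1−0.4) × 0.4 × 0.05 × 0.75 = 0.0027
P(wheat | x) = 0.036855 / 0.041445 ≈ 0.889

0.889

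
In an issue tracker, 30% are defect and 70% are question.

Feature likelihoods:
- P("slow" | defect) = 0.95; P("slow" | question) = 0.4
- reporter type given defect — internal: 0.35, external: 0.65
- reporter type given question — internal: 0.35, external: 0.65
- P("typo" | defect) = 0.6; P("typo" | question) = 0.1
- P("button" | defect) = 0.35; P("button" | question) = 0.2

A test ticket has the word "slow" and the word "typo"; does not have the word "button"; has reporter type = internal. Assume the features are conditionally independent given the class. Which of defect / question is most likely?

defect: 0.3 × 0.95 × 0.35 × 0.6 × (1−0.35) = 0.0389025
question: 0.7 × 0.4 × 0.35 × 0.1 × (1−0.2) = 0.00784
Highest score → defect.

defect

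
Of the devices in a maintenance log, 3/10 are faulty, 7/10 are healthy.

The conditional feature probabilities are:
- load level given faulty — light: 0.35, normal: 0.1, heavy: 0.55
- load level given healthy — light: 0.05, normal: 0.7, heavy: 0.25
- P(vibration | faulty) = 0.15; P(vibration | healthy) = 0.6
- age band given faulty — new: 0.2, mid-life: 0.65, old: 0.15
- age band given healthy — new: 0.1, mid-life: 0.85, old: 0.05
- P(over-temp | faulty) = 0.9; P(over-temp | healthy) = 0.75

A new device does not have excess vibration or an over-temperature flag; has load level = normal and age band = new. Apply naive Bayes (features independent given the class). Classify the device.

healthy

faulty: 0.3 × 0.1 × (1−0.15) × 0.2 × (1−0.9) = 0.00051
healthy: 0.7 × 0.7 × (1−0.6) × 0.1 × (1−0.75) = 0.0049
Highest score → healthy.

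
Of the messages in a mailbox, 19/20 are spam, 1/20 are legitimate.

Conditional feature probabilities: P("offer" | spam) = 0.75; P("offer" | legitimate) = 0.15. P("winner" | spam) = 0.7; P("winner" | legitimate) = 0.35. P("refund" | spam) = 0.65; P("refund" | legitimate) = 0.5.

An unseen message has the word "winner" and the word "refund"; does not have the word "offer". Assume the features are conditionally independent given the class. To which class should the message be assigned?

spam: 0.95 × (1−0.75) × 0.7 × 0.65 = 0.1080625
legitimate: 0.05 × (1−0.15) × 0.35 × 0.5 = 0.0074375
Highest score → spam.

spam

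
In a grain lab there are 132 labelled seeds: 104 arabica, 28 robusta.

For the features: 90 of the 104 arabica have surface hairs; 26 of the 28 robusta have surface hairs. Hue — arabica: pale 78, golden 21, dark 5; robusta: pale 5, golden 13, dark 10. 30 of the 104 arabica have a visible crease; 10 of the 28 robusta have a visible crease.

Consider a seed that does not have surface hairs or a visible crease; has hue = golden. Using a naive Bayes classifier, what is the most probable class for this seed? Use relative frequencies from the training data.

arabica

arabica: (104/132) × (14/104) × (21/104) × (74/104) ≈ 0.0152384
robusta: (28/132) × (2/28) × (13/28) × (18/28) ≈ 0.00452226
Highest score → arabica.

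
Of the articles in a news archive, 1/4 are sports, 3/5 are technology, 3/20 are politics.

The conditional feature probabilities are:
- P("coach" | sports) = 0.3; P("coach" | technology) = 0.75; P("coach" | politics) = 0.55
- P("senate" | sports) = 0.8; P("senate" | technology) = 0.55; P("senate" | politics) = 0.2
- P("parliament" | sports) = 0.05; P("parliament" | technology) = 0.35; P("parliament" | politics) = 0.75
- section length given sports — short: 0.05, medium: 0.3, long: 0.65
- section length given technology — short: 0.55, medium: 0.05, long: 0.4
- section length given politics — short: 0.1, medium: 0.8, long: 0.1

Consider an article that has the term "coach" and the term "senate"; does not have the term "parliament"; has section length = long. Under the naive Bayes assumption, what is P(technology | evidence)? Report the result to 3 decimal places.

sports: 0.25 × 0.3 × 0.8 × (1−0.05) × 0.65 = 0.03705
technology: 0.6 × 0.75 × 0.55 × (1−0.35) × 0.4 = 0.06435
politics: 0.15 × 0.55 × 0.2 × (1−0.75) × 0.1 = 0.0004125
P(technology | x) = 0.06435 / 0.1018125 ≈ 0.632

0.632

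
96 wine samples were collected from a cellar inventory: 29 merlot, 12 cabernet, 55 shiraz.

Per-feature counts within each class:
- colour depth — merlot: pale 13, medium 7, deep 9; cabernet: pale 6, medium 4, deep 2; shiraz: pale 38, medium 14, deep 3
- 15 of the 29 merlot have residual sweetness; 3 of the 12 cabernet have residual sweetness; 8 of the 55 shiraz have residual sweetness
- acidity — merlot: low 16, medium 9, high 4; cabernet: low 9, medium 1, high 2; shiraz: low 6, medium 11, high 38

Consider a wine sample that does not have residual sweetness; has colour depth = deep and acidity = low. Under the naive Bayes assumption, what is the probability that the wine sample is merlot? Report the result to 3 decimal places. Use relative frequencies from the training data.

0.631

merlot: (29/96) × (9/29) × (14/29) × (16/29) ≈ 0.0249703
cabernet: (12/96) × (2/12) × (9/12) × (9/12) = 0.01171875
shiraz: (55/96) × (3/55) × (47/55) × (6/55) ≈ 0.00291322
P(merlot | x) = 0.0249703 / 0.03960227 ≈ 0.631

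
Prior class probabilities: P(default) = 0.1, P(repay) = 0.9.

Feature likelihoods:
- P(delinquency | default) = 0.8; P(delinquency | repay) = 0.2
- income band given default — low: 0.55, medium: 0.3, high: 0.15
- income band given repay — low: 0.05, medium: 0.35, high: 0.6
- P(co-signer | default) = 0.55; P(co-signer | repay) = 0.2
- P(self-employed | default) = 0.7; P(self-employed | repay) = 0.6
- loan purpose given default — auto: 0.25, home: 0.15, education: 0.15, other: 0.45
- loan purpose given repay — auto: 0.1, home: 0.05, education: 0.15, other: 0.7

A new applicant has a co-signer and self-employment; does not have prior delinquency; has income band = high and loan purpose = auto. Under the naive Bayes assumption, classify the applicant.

repay

default: 0.1 × (1−0.8) × 0.15 × 0.55 × 0.7 × 0.25 = 0.00028875
repay: 0.9 × (1−0.2) × 0.6 × 0.2 × 0.6 × 0.1 = 0.005184
Highest score → repay.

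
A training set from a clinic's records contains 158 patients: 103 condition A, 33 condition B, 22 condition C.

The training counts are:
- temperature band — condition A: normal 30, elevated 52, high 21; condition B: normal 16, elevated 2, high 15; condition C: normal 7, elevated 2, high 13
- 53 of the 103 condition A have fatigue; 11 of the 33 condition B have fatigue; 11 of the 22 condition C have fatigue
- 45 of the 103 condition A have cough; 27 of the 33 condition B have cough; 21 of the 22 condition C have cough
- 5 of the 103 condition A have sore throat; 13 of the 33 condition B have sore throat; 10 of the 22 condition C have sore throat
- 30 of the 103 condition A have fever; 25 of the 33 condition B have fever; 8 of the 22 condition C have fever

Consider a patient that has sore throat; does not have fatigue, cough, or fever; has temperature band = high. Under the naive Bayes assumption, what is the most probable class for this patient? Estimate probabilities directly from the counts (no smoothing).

condition A: (103/158) × (21/103) × (50/103) × (58/103) × (5/103) × (73/103) ≈ 0.00124998
condition B: (33/158) × (15/33) × (22/33) × (6/33) × (13/33) × (8/33) ≈ 0.00109897
condition C: (22/158) × (13/22) × (11/22) × (1/22) × (10/22) × (14/22) ≈ 0.000540899
Highest score → condition A.

condition A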